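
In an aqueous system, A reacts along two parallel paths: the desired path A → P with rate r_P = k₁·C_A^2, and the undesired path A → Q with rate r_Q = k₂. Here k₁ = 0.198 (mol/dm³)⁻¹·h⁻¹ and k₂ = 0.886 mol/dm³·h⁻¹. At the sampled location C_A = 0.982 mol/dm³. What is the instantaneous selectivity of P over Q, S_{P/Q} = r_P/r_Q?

S_{P/Q} = r_P/r_Q = (k₁·C_A^2)/(k₂) = (k₁/k₂)·C_A^2.
= (0.198×0.9820^2) / (0.886) = 0.1909/0.8860 = 0.216.
Since the desired path is higher order in A, keeping C_A high (PFR or concentrated feed) favours P.

0.216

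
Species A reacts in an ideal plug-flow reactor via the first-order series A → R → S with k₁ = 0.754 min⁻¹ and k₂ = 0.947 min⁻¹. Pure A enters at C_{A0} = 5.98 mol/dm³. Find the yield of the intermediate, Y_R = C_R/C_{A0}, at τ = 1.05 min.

0.325

For first-order series with pure A initially, C_R(τ) = k₁C_{A0}/(k₂−k₁)·(e^(−k₁τ) − e^(−k₂τ)).
e^(−k₁τ) = e^(−0.754×1.05) = e^(−0.7917) = 0.4531; e^(−k₂τ) = e^(−0.9943) = 0.3700.
C_R = 0.754×5.98/(0.947−0.754) × (0.4531−0.3700) = 23.36×0.08311 = 1.942 mol/dm³.
Y_R = C_R/C_{A0} = 1.942/5.98 = 0.325.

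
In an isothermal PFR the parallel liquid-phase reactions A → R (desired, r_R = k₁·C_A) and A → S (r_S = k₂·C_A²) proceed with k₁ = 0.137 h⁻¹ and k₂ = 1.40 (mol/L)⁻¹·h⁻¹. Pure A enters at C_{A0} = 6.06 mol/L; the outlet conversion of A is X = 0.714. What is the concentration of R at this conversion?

0.119 mol/L

C_A = C_{A0}(1−X) = 1.733 mol/L.
Along a PFR/batch, dC_R/dC_A = −r_R/(r_R+r_S) = −k₁/(k₁+k₂·C_A).
Integrating from C_{A0} to C_A: C_R = (0.137/1.40)·ln[(0.137+1.40·6.06)/(0.137+1.40·1.73)] = 0.09786·ln(8.621/2.563) = 0.1187 mol/L.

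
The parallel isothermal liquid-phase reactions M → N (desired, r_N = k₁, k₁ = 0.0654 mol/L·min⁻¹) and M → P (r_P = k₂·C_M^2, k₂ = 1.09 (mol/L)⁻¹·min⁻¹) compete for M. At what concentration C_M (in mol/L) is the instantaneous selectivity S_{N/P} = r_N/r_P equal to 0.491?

S_{N/P} = (k₁/k₂)·C_M^-2 ⇒ C_M = (S·k₂/k₁)^(-0.5).
= (0.491×1.09/0.0654)^(-0.5) = (8.183)^(-0.5) = 0.350 mol/L.

0.350 mol/L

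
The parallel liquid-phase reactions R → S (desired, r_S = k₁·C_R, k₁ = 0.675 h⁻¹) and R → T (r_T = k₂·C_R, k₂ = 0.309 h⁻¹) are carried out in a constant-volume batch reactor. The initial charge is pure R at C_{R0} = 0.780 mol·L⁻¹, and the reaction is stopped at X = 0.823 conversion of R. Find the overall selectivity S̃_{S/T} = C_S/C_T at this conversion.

C_R = C_{R0}(1−X) = 0.1381 mol·L⁻¹.
Both paths are first order in R, so the instantaneous fraction to S is constant: dC_S/d(−C_R) = k₁/(k₁+k₂) = 0.6860.
C_S = 0.6860·(C_{R0}−C_R) = 0.6860×0.6419 = 0.440 mol·L⁻¹.
C_T = (C_{R0}−C_R)−C_S = 0.2016 mol·L⁻¹; S̃_{S/T} = 0.4404/0.2016 = 2.18.

2.18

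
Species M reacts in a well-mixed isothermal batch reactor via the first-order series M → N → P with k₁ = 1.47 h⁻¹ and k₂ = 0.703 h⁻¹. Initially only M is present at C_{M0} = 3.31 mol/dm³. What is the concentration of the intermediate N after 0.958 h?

1.68 mol/dm³

The intermediate concentration in a first-order A→B→C sequence is C_N = k₁C_{M0}(e^(−k₁t) − e^(−k₂t))/(k₂−k₁).
e^(−k₁t) = e^(−1.47×0.958) = e^(−1.408) = 0.2446; e^(−k₂t) = e^(−0.6735) = 0.5099.
C_N = 1.47×3.31/(0.703−1.47) × (0.2446−0.5099) = (-6.344)×(-0.2654) = 1.683 mol/dm³.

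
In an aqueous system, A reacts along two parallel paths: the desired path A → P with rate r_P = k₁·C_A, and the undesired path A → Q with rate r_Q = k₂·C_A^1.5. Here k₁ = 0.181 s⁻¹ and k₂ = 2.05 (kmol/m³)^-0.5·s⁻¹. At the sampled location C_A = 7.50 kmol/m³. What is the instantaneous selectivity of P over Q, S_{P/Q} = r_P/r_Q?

0.0322

S_{P/Q} = r_P/r_Q = (k₁·C_A)/(k₂·C_A^1.5) = (k₁/k₂)·C_A^-0.5.
= (0.181×7.500) / (2.05×7.500^1.5) = 1.357/42.11 = 0.0322.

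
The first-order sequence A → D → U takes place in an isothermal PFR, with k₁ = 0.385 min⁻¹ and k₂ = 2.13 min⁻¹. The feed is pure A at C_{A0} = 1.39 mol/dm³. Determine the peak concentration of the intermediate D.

0.172 mol/dm³

At the optimum, C_{D,max}/C_{A0} = (k₁/k₂)^[k₂/(k₂−k₁)].
= (0.385/2.13)^(2.13/(2.13−0.385)) = (0.1808)^(1.221) = 0.1239.
C_{D,max} = 0.1239×1.39 = 0.172 mol/dm³.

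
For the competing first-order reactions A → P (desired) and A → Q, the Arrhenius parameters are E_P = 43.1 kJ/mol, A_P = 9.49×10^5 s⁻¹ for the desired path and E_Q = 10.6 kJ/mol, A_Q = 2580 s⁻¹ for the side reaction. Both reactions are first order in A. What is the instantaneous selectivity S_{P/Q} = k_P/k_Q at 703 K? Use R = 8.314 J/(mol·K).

k_P/k_Q = (A_P/A_Q)·exp[−(E_P−E_Q)/(RT)] = (A_P/A_Q)·exp[(E_Q−E_P)/(RT)].
(E_Q−E_P)/(RT) = (10.6−43.1)×10³/(8.314×703) = -32500/5845 = -5.561.
k_P/k_Q = (9.49×10^5/2580)·exp(-5.561) = 367.8 × 0.003847 = 1.41.
Since E_P > E_Q, raising the temperature improves selectivity toward P.

1.41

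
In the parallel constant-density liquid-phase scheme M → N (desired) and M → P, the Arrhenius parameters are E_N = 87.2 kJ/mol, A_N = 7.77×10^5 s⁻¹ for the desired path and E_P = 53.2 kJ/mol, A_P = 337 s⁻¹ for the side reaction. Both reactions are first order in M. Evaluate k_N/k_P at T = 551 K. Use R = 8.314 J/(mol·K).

1.38

k_N/k_P = (A_N/A_P)·exp[−(E_N−E_P)/(RT)] = (A_N/A_P)·exp[(E_P−E_N)/(RT)].
(E_P−E_N)/(RT) = (53.2−87.2)×10³/(8.314×551) = -34000/4581 = -7.422.
k_N/k_P = (7.77×10^5/337)·exp(-7.422) = 2306 × 5.980×10^-4 = 1.38.
Since E_N > E_P, raising the temperature improves selectivity toward N.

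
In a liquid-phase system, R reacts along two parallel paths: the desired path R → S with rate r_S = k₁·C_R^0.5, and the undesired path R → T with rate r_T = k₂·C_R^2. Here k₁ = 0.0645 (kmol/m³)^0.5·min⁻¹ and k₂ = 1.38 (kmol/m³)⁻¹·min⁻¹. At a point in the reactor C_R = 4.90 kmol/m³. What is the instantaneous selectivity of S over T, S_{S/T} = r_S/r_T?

0.00431

S_{S/T} = r_S/r_T = (k₁·C_R^0.5)/(k₂·C_R^2) = (k₁/k₂)·C_R^-1.5.
= (0.0645×4.900^0.5) / (1.38×4.900^2) = 0.1428/33.13 = 0.00431.
The undesired path is higher order in R, so low C_R (CSTR or dilute feed) favours S.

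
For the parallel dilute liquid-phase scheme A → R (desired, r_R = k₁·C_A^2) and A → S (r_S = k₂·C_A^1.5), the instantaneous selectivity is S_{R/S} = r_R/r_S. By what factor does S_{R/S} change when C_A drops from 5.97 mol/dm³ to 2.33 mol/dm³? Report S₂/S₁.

S_{R/S} = (k₁/k₂)·C_A^0.5, so S₂/S₁ = (C_{A,2}/C_{A,1})^0.5.
= (2.33/5.97)^0.5 = (0.3903)^0.5 = 0.625.
Selectivity toward R falls as C_A falls — high-concentration operation is favoured.

0.625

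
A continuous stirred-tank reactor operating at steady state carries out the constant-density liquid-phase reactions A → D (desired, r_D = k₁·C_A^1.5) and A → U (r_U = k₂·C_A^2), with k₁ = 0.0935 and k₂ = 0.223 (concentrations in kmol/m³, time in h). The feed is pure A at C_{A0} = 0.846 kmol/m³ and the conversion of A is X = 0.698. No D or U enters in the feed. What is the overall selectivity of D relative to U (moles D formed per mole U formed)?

Exit C_A = C_{A0}(1−X) = 0.846×0.302 = 0.2555 kmol/m³.
In a CSTR the entire volume is at exit conditions, so r_D = 0.0935×0.2555^1.5 = 0.01207 and r_U = 0.223×0.2555^2 = 0.01456.
Overall selectivity = C_D/C_U = r_Dτ/(r_Uτ) = r_D/r_U = 0.830.

0.830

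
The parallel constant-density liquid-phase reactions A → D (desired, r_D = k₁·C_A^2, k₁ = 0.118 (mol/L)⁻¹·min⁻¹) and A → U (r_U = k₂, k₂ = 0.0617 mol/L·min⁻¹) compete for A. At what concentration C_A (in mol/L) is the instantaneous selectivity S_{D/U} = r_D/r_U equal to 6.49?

1.84 mol/L

S_{D/U} = (k₁/k₂)·C_A^2 ⇒ C_A = (S·k₂/k₁)^(0.5).
= (6.49×0.0617/0.118)^(0.5) = (3.393)^(0.5) = 1.84 mol/L.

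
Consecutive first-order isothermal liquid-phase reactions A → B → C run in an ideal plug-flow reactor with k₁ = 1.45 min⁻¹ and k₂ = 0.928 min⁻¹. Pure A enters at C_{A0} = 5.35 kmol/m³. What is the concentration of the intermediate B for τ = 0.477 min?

2.10 kmol/m³

For first-order series with pure A initially, C_B(τ) = k₁C_{A0}/(k₂−k₁)·(e^(−k₁τ) − e^(−k₂τ)).
e^(−k₁τ) = e^(−1.45×0.477) = e^(−0.6916) = 0.5007; e^(−k₂τ) = e^(−0.4427) = 0.6423.
C_B = 1.45×5.35/(0.928−1.45) × (0.5007−0.6423) = (-14.86)×(-0.1416) = 2.104 kmol/m³.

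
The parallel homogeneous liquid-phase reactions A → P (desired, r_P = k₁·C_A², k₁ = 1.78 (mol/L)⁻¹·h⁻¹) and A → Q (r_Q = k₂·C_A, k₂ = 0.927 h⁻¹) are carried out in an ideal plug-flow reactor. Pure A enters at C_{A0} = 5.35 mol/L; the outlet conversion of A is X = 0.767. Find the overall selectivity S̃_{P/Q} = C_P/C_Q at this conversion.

5.56

C_A = C_{A0}(1−X) = 1.247 mol/L.
Along a PFR/batch, dC_Q/dC_A = −r_Q/(r_P+r_Q) = −k₂/(k₂+k₁·C_A).
Integrating from C_{A0} to C_A: C_Q = (0.927/1.78)·ln[(0.927+1.78·5.35)/(0.927+1.78·1.25)] = 0.5208·ln(10.45/3.146) = 0.6252 mol/L.
Then C_P = (C_{A0}−C_A) − C_Q = 4.103 − 0.6252 = 3.478 mol/L.
S̃_{P/Q} = C_P/C_Q = 3.478/0.6252 = 5.56.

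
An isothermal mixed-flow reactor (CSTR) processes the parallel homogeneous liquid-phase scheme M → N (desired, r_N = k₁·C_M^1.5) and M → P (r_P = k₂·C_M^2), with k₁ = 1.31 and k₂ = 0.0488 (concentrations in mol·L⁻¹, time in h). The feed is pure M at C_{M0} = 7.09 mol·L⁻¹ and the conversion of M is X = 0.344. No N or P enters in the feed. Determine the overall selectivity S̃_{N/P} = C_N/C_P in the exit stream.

12.4

Exit C_M = C_{M0}(1−X) = 7.09×0.656 = 4.651 mol·L⁻¹.
Rates in a CSTR are evaluated at the outlet concentration: r_N = 1.31×4.651^1.5 = 13.14, r_P = 0.0488×4.651^2 = 1.056.
Overall selectivity = C_N/C_P = r_Nτ/(r_Pτ) = r_N/r_P = 12.4.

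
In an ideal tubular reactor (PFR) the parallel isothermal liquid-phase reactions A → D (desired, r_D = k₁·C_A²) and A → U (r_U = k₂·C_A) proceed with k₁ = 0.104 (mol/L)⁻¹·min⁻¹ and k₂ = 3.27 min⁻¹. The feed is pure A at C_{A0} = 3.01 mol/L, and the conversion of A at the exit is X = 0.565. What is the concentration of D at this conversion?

C_A = C_{A0}(1−X) = 1.309 mol/L.
Along a PFR/batch, dC_U/dC_A = −r_U/(r_D+r_U) = −k₂/(k₂+k₁·C_A).
Integrating from C_{A0} to C_A: C_U = (3.27/0.104)·ln[(3.27+0.104·3.01)/(3.27+0.104·1.31)] = 31.44·ln(3.583/3.406) = 1.592 mol/L.
Then C_D = (C_{A0}−C_A) − C_U = 1.701 − 1.592 = 0.1090 mol/L.

0.109 mol/L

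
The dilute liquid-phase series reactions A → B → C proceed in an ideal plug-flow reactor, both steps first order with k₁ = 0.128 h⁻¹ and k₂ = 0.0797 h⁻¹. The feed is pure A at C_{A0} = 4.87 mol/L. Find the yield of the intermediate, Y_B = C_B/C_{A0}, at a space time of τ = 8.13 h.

The intermediate concentration in a first-order A→B→C sequence is C_B = k₁C_{A0}(e^(−k₁τ) − e^(−k₂τ))/(k₂−k₁).
e^(−k₁τ) = e^(−0.128×8.13) = e^(−1.041) = 0.3532; e^(−k₂τ) = e^(−0.6480) = 0.5231.
C_B = 0.128×4.87/(0.0797−0.128) × (0.3532−0.5231) = (-12.91)×(-0.1699) = 2.193 mol/L.
Y_B = C_B/C_{A0} = 2.193/4.87 = 0.450.

0.450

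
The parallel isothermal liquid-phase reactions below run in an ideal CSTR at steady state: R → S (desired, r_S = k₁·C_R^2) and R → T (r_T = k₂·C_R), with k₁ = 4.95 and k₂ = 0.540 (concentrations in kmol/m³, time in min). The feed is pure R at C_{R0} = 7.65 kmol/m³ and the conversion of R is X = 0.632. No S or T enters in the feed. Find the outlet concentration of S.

4.65 kmol/m³

Exit C_R = C_{R0}(1−X) = 7.65×0.368 = 2.815 kmol/m³.
A CSTR operates uniformly at the exit composition, giving r_S = 39.23 and r_T = 1.520 (each k·C_R^n at C_R = 2.815).
Fraction of consumed R going to S: r_S/(r_S+r_T) = 0.9627.
C_S = 0.9627·C_{R0}·X = 0.9627×7.65×0.632 = 4.65 kmol/m³.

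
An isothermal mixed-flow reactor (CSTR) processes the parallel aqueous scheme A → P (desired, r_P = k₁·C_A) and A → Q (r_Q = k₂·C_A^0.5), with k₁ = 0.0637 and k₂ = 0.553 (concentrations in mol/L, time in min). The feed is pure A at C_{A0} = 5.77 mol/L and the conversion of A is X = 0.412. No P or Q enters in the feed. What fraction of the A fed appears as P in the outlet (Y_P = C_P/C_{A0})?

Exit C_A = C_{A0}(1−X) = 5.77×0.588 = 3.393 mol/L.
A CSTR operates uniformly at the exit composition, giving r_P = 0.2161 and r_Q = 1.019 (each k·C_A^n at C_A = 3.393).
Fraction of consumed A going to P: r_P/(r_P+r_Q) = 0.1750.
C_P = 0.1750·C_{A0}·X = 0.1750×5.77×0.412 = 0.416 mol/L; Y_P = C_P/C_{A0} = 0.0721.

0.0721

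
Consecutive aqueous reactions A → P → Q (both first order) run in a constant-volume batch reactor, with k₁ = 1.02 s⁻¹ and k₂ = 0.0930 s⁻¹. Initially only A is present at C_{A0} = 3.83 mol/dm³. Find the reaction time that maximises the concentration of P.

Setting dC_P/dt = 0 gives t_opt = ln(k₂/k₁)/(k₂−k₁).
= ln(0.0930/1.02)/(0.0930−1.02) = ln(0.09118)/-0.9270 = -2.395/-0.9270 = 2.58 s.

2.58 s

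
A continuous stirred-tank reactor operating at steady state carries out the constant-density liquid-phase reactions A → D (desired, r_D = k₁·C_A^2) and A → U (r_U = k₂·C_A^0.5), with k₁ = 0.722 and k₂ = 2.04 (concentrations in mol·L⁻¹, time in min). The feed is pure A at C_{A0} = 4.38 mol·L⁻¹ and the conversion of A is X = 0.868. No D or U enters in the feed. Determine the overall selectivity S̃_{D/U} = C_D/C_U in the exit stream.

0.156

Exit C_A = C_{A0}(1−X) = 4.38×0.132 = 0.5782 mol·L⁻¹.
In a CSTR the entire volume is at exit conditions, so r_D = 0.722×0.5782^2 = 0.2413 and r_U = 2.04×0.5782^0.5 = 1.551.
Overall selectivity = C_D/C_U = r_Dτ/(r_Uτ) = r_D/r_U = 0.156.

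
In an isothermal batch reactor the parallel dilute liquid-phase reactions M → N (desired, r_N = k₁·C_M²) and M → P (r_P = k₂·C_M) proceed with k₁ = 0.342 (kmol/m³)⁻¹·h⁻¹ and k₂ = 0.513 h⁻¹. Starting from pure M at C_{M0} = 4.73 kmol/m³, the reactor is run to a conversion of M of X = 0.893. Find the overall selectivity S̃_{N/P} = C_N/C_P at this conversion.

1.48

C_M = C_{M0}(1−X) = 0.5061 kmol/m³.
Along a PFR/batch, dC_P/dC_M = −r_P/(r_N+r_P) = −k₂/(k₂+k₁·C_M).
Integrating from C_{M0} to C_M: C_P = (0.513/0.342)·ln[(0.513+0.342·4.73)/(0.513+0.342·0.506)] = 1.500·ln(2.131/0.6861) = 1.700 kmol/m³.
Then C_N = (C_{M0}−C_M) − C_P = 4.224 − 1.700 = 2.524 kmol/m³.
S̃_{N/P} = C_N/C_P = 2.524/1.700 = 1.48.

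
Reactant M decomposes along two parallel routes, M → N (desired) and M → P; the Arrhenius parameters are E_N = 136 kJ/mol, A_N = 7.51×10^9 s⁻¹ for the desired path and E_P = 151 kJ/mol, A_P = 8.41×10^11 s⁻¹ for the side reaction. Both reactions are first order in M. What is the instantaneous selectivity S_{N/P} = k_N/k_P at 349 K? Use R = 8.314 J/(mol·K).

1.57

With equal orders, S_{N/P} = k_N/k_P = (A_N/A_P)·exp[(E_P−E_N)/(RT)].
(E_P−E_N)/(RT) = (151−136)×10³/(8.314×349) = 15000/2902 = 5.170.
k_N/k_P = (7.51×10^9/8.41×10^11)·exp(5.170) = 0.008930 × 175.8 = 1.57.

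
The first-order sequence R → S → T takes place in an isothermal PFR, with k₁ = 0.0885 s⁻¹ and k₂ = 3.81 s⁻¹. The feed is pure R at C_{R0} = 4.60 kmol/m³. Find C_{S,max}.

For a first-order series the maximum intermediate yield is C_{S,max}/C_{R0} = (k₁/k₂)^[k₂/(k₂−k₁)].
= (0.0885/3.81)^(3.81/(3.81−0.0885)) = (0.02323)^(1.024) = 0.02124.
C_{S,max} = 0.02124×4.60 = 0.0977 kmol/m³.

0.0977 kmol/m³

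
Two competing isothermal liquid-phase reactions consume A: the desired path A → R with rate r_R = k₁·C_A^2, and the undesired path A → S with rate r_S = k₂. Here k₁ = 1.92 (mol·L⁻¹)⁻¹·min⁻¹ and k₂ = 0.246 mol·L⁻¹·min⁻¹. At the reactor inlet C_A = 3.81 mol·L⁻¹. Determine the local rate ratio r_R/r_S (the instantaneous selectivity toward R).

113

S_{R/S} = r_R/r_S = (k₁·C_A^2)/(k₂) = (k₁/k₂)·C_A^2.
= (1.92×3.810^2) / (0.246) = 27.87/0.2460 = 113.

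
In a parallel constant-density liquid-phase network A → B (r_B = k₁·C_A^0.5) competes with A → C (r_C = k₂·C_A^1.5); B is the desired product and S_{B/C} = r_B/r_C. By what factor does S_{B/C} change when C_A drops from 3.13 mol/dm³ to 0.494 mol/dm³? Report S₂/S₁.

S_{B/C} = (k₁/k₂)·C_A⁻¹, so S₂/S₁ = (C_{A,2}/C_{A,1})⁻¹.
= 3.13/0.494 = 6.34.

6.34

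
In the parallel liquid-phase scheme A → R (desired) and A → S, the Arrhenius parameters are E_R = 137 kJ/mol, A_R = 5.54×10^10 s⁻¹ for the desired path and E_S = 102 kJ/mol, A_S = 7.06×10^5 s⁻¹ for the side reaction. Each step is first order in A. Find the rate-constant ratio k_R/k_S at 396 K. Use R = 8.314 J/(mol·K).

1.90

With equal orders, S_{R/S} = k_R/k_S = (A_R/A_S)·exp[(E_S−E_R)/(RT)].
(E_S−E_R)/(RT) = (102−137)×10³/(8.314×396) = -35000/3292 = -10.63.
k_R/k_S = (5.54×10^10/7.06×10^5)·exp(-10.63) = 78470 × 2.416×10^-5 = 1.90.
Since E_R > E_S, raising the temperature improves selectivity toward R.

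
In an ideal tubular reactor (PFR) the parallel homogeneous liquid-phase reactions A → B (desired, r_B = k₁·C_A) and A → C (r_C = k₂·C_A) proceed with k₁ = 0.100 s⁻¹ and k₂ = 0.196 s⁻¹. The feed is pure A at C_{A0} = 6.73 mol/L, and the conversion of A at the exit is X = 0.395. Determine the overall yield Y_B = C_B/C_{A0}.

C_A = C_{A0}(1−X) = 4.072 mol/L.
Both paths are first order in A, so the instantaneous fraction to B is constant: dC_B/d(−C_A) = k₁/(k₁+k₂) = 0.3378.
C_B = 0.3378·(C_{A0}−C_A) = 0.3378×2.658 = 0.898 mol/L.
Y_B = C_B/C_{A0} = 0.8981/6.73 = 0.133.

0.133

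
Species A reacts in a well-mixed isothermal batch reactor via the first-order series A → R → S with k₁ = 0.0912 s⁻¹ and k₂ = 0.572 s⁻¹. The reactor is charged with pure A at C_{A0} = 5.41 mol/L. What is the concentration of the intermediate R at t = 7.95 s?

Solving the coupled first-order balances gives C_R(t) = [k₁/(k₂−k₁)]·C_{A0}·(e^(−k₁t) − e^(−k₂t)).
e^(−k₁t) = e^(−0.0912×7.95) = e^(−0.7250) = 0.4843; e^(−k₂t) = e^(−4.547) = 0.01059.
C_R = 0.0912×5.41/(0.572−0.0912) × (0.4843−0.01059) = 1.026×0.4737 = 0.4861 mol/L.

0.486 mol/L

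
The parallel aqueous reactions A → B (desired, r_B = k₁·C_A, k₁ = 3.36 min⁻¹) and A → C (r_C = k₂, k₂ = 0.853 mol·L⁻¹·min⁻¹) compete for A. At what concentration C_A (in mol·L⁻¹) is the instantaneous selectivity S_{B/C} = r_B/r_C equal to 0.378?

S_{B/C} = (k₁/k₂)·C_A ⇒ C_A = S·k₂/k₁.
= 0.378×0.853/3.36 = 0.0960 mol·L⁻¹.

0.0960 mol·L⁻¹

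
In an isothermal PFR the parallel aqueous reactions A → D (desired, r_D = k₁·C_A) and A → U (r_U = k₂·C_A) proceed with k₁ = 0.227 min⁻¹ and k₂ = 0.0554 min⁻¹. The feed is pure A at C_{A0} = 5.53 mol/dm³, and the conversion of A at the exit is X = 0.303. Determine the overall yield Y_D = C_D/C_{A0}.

C_A = C_{A0}(1−X) = 3.854 mol/dm³.
Both paths are first order in A, so the instantaneous fraction to D is constant: dC_D/d(−C_A) = k₁/(k₁+k₂) = 0.8038.
C_D = 0.8038·(C_{A0}−C_A) = 0.8038×1.676 = 1.35 mol/dm³.
Y_D = C_D/C_{A0} = 1.347/5.53 = 0.244.

0.244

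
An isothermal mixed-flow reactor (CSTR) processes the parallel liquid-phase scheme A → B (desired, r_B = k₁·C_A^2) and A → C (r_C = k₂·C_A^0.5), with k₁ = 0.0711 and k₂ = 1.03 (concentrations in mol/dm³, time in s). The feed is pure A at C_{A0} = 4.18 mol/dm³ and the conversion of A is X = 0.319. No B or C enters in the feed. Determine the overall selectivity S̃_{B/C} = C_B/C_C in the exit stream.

Exit C_A = C_{A0}(1−X) = 4.18×0.681 = 2.847 mol/dm³.
Rates in a CSTR are evaluated at the outlet concentration: r_B = 0.0711×2.847^2 = 0.5761, r_C = 1.03×2.847^0.5 = 1.738.
Overall selectivity = C_B/C_C = r_Bτ/(r_Cτ) = r_B/r_C = 0.332.

0.332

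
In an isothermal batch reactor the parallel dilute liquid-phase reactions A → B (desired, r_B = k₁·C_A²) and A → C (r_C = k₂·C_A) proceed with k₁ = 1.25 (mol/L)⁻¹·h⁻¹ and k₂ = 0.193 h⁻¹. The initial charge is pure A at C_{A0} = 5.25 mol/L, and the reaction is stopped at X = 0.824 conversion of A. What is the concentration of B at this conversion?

4.08 mol/L

C_A = C_{A0}(1−X) = 0.9240 mol/L.
Along a PFR/batch, dC_C/dC_A = −r_C/(r_B+r_C) = −k₂/(k₂+k₁·C_A).
Integrating from C_{A0} to C_A: C_C = (0.193/1.25)·ln[(0.193+1.25·5.25)/(0.193+1.25·0.924)] = 0.1544·ln(6.755/1.348) = 0.2489 mol/L.
Then C_B = (C_{A0}−C_A) − C_C = 4.326 − 0.2489 = 4.077 mol/L.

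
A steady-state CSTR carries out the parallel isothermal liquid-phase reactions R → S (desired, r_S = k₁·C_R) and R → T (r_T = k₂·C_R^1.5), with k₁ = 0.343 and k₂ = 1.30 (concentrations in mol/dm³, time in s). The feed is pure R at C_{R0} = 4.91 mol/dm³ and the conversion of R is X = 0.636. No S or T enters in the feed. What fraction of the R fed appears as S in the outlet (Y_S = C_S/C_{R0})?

Exit C_R = C_{R0}(1−X) = 4.91×0.364 = 1.787 mol/dm³.
Rates in a CSTR are evaluated at the outlet concentration: r_S = 0.343×1.787 = 0.6130, r_T = 1.30×1.787^1.5 = 3.106.
Fraction of consumed R going to S: r_S/(r_S+r_T) = 0.1648.
C_S = 0.1648·C_{R0}·X = 0.1648×4.91×0.636 = 0.515 mol/dm³; Y_S = C_S/C_{R0} = 0.105.

0.105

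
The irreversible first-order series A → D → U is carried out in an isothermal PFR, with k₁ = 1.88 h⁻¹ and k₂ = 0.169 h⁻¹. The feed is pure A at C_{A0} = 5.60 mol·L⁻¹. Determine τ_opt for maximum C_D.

Setting dC_D/dτ = 0 gives τ_opt = ln(k₂/k₁)/(k₂−k₁).
= ln(0.169/1.88)/(0.169−1.88) = ln(0.08989)/-1.711 = -2.409/-1.711 = 1.41 h.

1.41 h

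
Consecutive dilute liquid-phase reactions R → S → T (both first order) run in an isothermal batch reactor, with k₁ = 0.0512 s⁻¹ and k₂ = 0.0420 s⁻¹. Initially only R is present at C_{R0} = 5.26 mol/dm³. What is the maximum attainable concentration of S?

Evaluating C_S at t_opt = ln(k₂/k₁)/(k₂−k₁) gives C_{S,max}/C_{R0} = (k₁/k₂)^[k₂/(k₂−k₁)].
= (0.0512/0.0420)^(0.0420/(0.0420−0.0512)) = (1.219)^(-4.565) = 0.4049.
C_{S,max} = 0.4049×5.26 = 2.13 mol/dm³.

2.13 mol/dm³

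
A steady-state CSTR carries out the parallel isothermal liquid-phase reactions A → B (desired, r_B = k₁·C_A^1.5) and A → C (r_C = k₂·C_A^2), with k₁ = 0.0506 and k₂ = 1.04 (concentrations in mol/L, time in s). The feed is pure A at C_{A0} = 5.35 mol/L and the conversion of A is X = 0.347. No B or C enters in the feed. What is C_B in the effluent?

Exit C_A = C_{A0}(1−X) = 5.35×0.653 = 3.494 mol/L.
In a CSTR the entire volume is at exit conditions, so r_B = 0.0506×3.494^1.5 = 0.3304 and r_C = 1.04×3.494^2 = 12.69.
Fraction of consumed A going to B: r_B/(r_B+r_C) = 0.02537.
C_B = 0.02537·C_{A0}·X = 0.02537×5.35×0.347 = 0.0471 mol/L.

0.0471 mol/L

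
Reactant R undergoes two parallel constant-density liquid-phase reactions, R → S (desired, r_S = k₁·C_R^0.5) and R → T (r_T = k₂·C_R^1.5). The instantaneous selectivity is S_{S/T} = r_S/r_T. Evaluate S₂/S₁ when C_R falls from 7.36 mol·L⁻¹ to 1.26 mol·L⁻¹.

5.84

S_{S/T} = (k₁/k₂)·C_R⁻¹, so S₂/S₁ = (C_{R,2}/C_{R,1})⁻¹.
= 7.36/1.26 = 5.84.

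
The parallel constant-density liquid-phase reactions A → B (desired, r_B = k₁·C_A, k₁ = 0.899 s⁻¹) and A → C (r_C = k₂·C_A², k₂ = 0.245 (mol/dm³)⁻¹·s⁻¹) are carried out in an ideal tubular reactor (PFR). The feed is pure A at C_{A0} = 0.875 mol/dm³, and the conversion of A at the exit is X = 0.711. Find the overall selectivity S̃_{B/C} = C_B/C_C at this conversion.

6.60

C_A = C_{A0}(1−X) = 0.2529 mol/dm³.
Along a PFR/batch, dC_B/dC_A = −r_B/(r_B+r_C) = −k₁/(k₁+k₂·C_A).
Integrating from C_{A0} to C_A: C_B = (0.899/0.245)·ln[(0.899+0.245·0.875)/(0.899+0.245·0.253)] = 3.669·ln(1.113/0.9610) = 0.5402 mol/dm³.
C_C = (C_{A0}−C_A)−C_B = 0.08190 mol/dm³; S̃_{B/C} = 0.5402/0.08190 = 6.60.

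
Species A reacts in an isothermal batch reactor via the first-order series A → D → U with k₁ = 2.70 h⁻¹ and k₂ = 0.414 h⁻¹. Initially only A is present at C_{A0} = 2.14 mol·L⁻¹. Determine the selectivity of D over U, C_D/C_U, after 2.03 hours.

The intermediate concentration in a first-order A→B→C sequence is C_D = k₁C_{A0}(e^(−k₁t) − e^(−k₂t))/(k₂−k₁).
e^(−k₁t) = e^(−2.70×2.03) = e^(−5.481) = 0.004165; e^(−k₂t) = e^(−0.8404) = 0.4315.
C_D = 2.70×2.14/(0.414−2.70) × (0.004165−0.4315) = (-2.528)×(-0.4274) = 1.080 mol·L⁻¹.
C_A = C_{A0}e^(−k₁t) = 0.008913 mol·L⁻¹, so C_U = C_{A0}−C_A−C_D = 1.051 mol·L⁻¹; C_D/C_U = 1.03.

1.03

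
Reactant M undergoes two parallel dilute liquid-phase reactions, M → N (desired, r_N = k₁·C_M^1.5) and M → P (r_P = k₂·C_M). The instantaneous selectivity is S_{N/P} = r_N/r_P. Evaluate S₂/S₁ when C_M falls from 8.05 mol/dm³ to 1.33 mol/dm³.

0.406

S_{N/P} = (k₁/k₂)·C_M^0.5, so S₂/S₁ = (C_{M,2}/C_{M,1})^0.5.
= (1.33/8.05)^0.5 = (0.1652)^0.5 = 0.406.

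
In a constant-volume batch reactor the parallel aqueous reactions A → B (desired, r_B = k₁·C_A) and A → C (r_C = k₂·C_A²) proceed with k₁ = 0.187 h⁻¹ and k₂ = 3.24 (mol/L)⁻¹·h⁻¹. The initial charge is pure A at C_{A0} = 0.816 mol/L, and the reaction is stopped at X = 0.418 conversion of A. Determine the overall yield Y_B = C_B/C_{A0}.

C_A = C_{A0}(1−X) = 0.4749 mol/L.
Along a PFR/batch, dC_B/dC_A = −r_B/(r_B+r_C) = −k₁/(k₁+k₂·C_A).
Integrating from C_{A0} to C_A: C_B = (0.187/3.24)·ln[(0.187+3.24·0.816)/(0.187+3.24·0.475)] = 0.05772·ln(2.831/1.726) = 0.02857 mol/L.
Y_B = C_B/C_{A0} = 0.02857/0.816 = 0.0350.

0.0350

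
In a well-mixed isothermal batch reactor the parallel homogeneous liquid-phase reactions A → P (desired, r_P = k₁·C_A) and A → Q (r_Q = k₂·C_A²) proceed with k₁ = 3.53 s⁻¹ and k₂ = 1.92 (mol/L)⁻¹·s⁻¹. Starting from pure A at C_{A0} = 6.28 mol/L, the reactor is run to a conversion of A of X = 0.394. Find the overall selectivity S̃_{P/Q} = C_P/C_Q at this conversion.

0.370

C_A = C_{A0}(1−X) = 3.806 mol/L.
Along a PFR/batch, dC_P/dC_A = −r_P/(r_P+r_Q) = −k₁/(k₁+k₂·C_A).
Integrating from C_{A0} to C_A: C_P = (3.53/1.92)·ln[(3.53+1.92·6.28)/(3.53+1.92·3.81)] = 1.839·ln(15.59/10.84) = 0.6683 mol/L.
C_Q = (C_{A0}−C_A)−C_P = 1.806 mol/L; S̃_{P/Q} = 0.6683/1.806 = 0.370.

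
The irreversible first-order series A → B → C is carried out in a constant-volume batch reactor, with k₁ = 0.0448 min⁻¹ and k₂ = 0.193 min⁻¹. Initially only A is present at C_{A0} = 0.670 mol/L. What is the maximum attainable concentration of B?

For a first-order series the maximum intermediate yield is C_{B,max}/C_{A0} = (k₁/k₂)^[k₂/(k₂−k₁)].
= (0.0448/0.193)^(0.193/(0.193−0.0448)) = (0.2321)^(1.302) = 0.1493.
C_{B,max} = 0.1493×0.670 = 0.100 mol/L.

0.100 mol/L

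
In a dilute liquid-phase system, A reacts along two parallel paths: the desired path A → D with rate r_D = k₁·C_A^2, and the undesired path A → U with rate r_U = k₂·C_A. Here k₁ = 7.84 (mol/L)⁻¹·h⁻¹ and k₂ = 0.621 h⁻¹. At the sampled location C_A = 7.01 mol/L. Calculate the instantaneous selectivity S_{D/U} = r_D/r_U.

88.5

S_{D/U} = r_D/r_U = (k₁·C_A^2)/(k₂·C_A) = (k₁/k₂)·C_A.
= (7.84×7.010^2) / (0.621×7.010) = 385.3/4.353 = 88.5.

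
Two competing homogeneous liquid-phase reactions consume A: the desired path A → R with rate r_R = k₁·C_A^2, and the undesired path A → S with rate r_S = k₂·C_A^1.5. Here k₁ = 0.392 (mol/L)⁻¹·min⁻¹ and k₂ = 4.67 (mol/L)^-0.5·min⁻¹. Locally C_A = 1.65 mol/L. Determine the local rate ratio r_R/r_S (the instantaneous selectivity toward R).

S_{R/S} = r_R/r_S = (k₁·C_A^2)/(k₂·C_A^1.5) = (k₁/k₂)·C_A^0.5.
= (0.392×1.650^2) / (4.67×1.650^1.5) = 1.067/9.898 = 0.108.

0.108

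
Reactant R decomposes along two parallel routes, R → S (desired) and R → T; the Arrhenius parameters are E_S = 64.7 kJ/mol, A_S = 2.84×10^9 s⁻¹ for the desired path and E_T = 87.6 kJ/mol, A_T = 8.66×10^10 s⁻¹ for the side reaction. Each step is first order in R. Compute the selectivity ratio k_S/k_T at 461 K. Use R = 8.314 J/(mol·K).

k_S/k_T = (A_S/A_T)·exp[−(E_S−E_T)/(RT)] = (A_S/A_T)·exp[(E_T−E_S)/(RT)].
(E_T−E_S)/(RT) = (87.6−64.7)×10³/(8.314×461) = 22900/3833 = 5.975.
k_S/k_T = (2.84×10^9/8.66×10^10)·exp(5.975) = 0.03279 × 393.4 = 12.9.
Since E_S < E_T, lowering the temperature improves selectivity toward S.

12.9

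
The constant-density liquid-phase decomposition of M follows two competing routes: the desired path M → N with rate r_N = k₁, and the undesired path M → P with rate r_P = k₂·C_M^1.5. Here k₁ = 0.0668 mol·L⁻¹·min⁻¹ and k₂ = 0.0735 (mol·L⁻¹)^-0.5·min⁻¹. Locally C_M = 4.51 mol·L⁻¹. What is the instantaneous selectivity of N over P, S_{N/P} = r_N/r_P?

0.0949

S_{N/P} = r_N/r_P = (k₁)/(k₂·C_M^1.5) = (k₁/k₂)·C_M^-1.5.
= (0.0668) / (0.0735×4.510^1.5) = 0.06680/0.7040 = 0.0949.
The undesired path is higher order in M, so low C_M (CSTR or dilute feed) favours N.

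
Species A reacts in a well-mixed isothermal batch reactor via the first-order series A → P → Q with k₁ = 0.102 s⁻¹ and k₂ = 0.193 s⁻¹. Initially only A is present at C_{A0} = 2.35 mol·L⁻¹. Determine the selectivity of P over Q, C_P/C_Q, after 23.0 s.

0.116

Solving the coupled first-order balances gives C_P(t) = [k₁/(k₂−k₁)]·C_{A0}·(e^(−k₁t) − e^(−k₂t)).
e^(−k₁t) = e^(−0.102×23.0) = e^(−2.346) = 0.09575; e^(−k₂t) = e^(−4.439) = 0.01181.
C_P = 0.102×2.35/(0.193−0.102) × (0.09575−0.01181) = 2.634×0.08394 = 0.2211 mol·L⁻¹.
C_A = C_{A0}e^(−k₁t) = 0.2250 mol·L⁻¹, so C_Q = C_{A0}−C_A−C_P = 1.904 mol·L⁻¹; C_P/C_Q = 0.116.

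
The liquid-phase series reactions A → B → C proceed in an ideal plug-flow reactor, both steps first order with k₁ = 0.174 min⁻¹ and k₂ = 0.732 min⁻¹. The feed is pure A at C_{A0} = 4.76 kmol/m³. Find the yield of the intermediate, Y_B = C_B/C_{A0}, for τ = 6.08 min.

0.105

The intermediate concentration in a first-order A→B→C sequence is C_B = k₁C_{A0}(e^(−k₁τ) − e^(−k₂τ))/(k₂−k₁).
e^(−k₁τ) = e^(−0.174×6.08) = e^(−1.058) = 0.3472; e^(−k₂τ) = e^(−4.451) = 0.01167.
C_B = 0.174×4.76/(0.732−0.174) × (0.3472−0.01167) = 1.484×0.3355 = 0.4980 kmol/m³.
Y_B = C_B/C_{A0} = 0.4980/4.76 = 0.105.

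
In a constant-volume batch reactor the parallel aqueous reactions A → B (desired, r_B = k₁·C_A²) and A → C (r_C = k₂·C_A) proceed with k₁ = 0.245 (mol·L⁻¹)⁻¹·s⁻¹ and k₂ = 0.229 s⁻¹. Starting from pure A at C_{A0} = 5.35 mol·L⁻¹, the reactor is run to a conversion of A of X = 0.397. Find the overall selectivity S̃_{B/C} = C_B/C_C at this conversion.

C_A = C_{A0}(1−X) = 3.226 mol·L⁻¹.
Along a PFR/batch, dC_C/dC_A = −r_C/(r_B+r_C) = −k₂/(k₂+k₁·C_A).
Integrating from C_{A0} to C_A: C_C = (0.229/0.245)·ln[(0.229+0.245·5.35)/(0.229+0.245·3.23)] = 0.9347·ln(1.540/1.019) = 0.3855 mol·L⁻¹.
Then C_B = (C_{A0}−C_A) − C_C = 2.124 − 0.3855 = 1.738 mol·L⁻¹.
S̃_{B/C} = C_B/C_C = 1.738/0.3855 = 4.51.

4.51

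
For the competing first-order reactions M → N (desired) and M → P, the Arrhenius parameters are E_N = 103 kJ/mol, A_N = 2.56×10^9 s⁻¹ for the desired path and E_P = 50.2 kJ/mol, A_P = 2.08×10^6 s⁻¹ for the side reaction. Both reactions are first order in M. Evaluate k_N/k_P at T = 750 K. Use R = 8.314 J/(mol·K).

k_N/k_P = (A_N/A_P)·exp[−(E_N−E_P)/(RT)] = (A_N/A_P)·exp[(E_P−E_N)/(RT)].
(E_P−E_N)/(RT) = (50.2−103)×10³/(8.314×750) = -52800/6236 = -8.468.
k_N/k_P = (2.56×10^9/2.08×10^6)·exp(-8.468) = 1231 × 2.102×10^-4 = 0.259.

0.259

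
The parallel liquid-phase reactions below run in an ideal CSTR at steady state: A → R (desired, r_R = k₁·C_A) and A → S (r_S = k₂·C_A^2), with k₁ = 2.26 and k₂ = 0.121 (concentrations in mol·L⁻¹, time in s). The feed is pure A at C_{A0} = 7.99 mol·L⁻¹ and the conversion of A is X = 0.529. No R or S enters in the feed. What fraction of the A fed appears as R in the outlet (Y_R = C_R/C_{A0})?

0.440

Exit C_A = C_{A0}(1−X) = 7.99×0.471 = 3.763 mol·L⁻¹.
A CSTR operates uniformly at the exit composition, giving r_R = 8.505 and r_S = 1.714 (each k·C_A^n at C_A = 3.763).
Fraction of consumed A going to R: r_R/(r_R+r_S) = 0.8323.
C_R = 0.8323·C_{A0}·X = 0.8323×7.99×0.529 = 3.52 mol·L⁻¹; Y_R = C_R/C_{A0} = 0.440.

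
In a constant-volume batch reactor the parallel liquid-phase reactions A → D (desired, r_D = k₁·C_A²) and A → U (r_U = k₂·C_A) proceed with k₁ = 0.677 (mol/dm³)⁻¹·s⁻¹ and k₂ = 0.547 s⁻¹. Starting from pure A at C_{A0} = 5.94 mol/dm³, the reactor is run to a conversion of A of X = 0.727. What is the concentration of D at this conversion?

3.49 mol/dm³

C_A = C_{A0}(1−X) = 1.622 mol/dm³.
Along a PFR/batch, dC_U/dC_A = −r_U/(r_D+r_U) = −k₂/(k₂+k₁·C_A).
Integrating from C_{A0} to C_A: C_U = (0.547/0.677)·ln[(0.547+0.677·5.94)/(0.547+0.677·1.62)] = 0.8080·ln(4.568/1.645) = 0.8254 mol/dm³.
Then C_D = (C_{A0}−C_A) − C_U = 4.318 − 0.8254 = 3.493 mol/dm³.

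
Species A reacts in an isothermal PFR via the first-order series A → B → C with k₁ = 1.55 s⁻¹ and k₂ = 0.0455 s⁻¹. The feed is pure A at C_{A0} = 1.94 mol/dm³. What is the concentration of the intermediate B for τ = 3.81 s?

For first-order series with pure A initially, C_B(τ) = k₁C_{A0}/(k₂−k₁)·(e^(−k₁τ) − e^(−k₂τ)).
e^(−k₁τ) = e^(−1.55×3.81) = e^(−5.905) = 0.002724; e^(−k₂τ) = e^(−0.1734) = 0.8408.
C_B = 1.55×1.94/(0.0455−1.55) × (0.002724−0.8408) = (-1.999)×(-0.8381) = 1.675 mol/dm³.

1.68 mol/dm³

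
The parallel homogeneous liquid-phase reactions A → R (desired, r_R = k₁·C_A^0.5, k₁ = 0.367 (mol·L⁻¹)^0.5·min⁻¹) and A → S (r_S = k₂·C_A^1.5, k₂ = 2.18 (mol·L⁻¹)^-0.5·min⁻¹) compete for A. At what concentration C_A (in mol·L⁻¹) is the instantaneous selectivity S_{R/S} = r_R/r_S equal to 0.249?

0.676 mol·L⁻¹

S_{R/S} = (k₁/k₂)·C_A⁻¹ ⇒ C_A = (S·k₂/k₁)^(-1).
= (0.249×2.18/0.367)^(-1) = (1.479)^(-1) = 0.676 mol·L⁻¹.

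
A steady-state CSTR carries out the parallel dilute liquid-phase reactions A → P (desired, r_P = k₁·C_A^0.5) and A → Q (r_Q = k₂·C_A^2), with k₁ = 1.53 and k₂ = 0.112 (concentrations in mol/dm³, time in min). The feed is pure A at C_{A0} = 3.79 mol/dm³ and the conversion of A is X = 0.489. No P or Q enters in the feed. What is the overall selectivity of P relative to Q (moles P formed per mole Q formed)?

5.07

Exit C_A = C_{A0}(1−X) = 3.79×0.511 = 1.937 mol/dm³.
A CSTR operates uniformly at the exit composition, giving r_P = 2.129 and r_Q = 0.4201 (each k·C_A^n at C_A = 1.937).
Overall selectivity = C_P/C_Q = r_Pτ/(r_Qτ) = r_P/r_Q = 5.07.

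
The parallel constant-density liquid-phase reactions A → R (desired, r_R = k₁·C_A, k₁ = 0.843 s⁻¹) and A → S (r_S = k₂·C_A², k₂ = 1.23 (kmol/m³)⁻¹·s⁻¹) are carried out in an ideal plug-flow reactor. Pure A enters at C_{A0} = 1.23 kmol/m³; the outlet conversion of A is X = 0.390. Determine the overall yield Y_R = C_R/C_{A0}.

0.161

C_A = C_{A0}(1−X) = 0.7503 kmol/m³.
Along a PFR/batch, dC_R/dC_A = −r_R/(r_R+r_S) = −k₁/(k₁+k₂·C_A).
Integrating from C_{A0} to C_A: C_R = (0.843/1.23)·ln[(0.843+1.23·1.23)/(0.843+1.23·0.750)] = 0.6854·ln(2.356/1.766) = 0.1976 kmol/m³.
Y_R = C_R/C_{A0} = 0.1976/1.23 = 0.161.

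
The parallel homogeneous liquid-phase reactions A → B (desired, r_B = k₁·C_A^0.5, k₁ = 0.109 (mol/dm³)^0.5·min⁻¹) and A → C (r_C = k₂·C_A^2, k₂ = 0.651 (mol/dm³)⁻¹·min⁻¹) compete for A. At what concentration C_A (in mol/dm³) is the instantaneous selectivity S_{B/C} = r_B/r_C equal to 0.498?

0.484 mol/dm³

S_{B/C} = (k₁/k₂)·C_A^-1.5 ⇒ C_A = (S·k₂/k₁)^(1/(-1.5)).
= (0.498×0.651/0.109)^(-0.6667) = (2.974)^(-0.6667) = 0.484 mol/dm³.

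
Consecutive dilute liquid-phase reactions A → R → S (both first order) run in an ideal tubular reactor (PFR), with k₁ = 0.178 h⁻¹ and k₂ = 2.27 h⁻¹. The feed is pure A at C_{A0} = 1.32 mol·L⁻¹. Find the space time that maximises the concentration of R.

1.22 h

Setting dC_R/dτ = 0 gives τ_opt = ln(k₂/k₁)/(k₂−k₁).
= ln(2.27/0.178)/(2.27−0.178) = ln(12.75)/2.092 = 2.546/2.092 = 1.22 h.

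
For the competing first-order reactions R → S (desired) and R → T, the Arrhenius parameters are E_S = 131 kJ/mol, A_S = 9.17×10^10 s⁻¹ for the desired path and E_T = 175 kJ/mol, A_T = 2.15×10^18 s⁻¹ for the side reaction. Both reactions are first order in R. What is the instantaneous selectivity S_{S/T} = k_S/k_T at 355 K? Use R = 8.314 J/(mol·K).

0.127

k_S/k_T = (A_S/A_T)·exp[−(E_S−E_T)/(RT)] = (A_S/A_T)·exp[(E_T−E_S)/(RT)].
(E_T−E_S)/(RT) = (175−131)×10³/(8.314×355) = 44000/2951 = 14.91.
k_S/k_T = (9.17×10^10/2.15×10^18)·exp(14.91) = 4.265×10^-8 × 2.981×10^6 = 0.127.
Since E_S < E_T, lowering the temperature improves selectivity toward S.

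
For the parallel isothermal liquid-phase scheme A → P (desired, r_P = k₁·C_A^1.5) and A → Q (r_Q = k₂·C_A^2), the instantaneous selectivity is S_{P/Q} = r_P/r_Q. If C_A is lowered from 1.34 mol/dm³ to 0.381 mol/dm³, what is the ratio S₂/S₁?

S_{P/Q} = (k₁/k₂)·C_A^-0.5, so S₂/S₁ = (C_{A,2}/C_{A,1})^-0.5.
= (0.381/1.34)^(-0.5) = (0.2843)^(-0.5) = 1.88.
Selectivity toward P rises as C_A falls — low-concentration operation is favoured.

1.88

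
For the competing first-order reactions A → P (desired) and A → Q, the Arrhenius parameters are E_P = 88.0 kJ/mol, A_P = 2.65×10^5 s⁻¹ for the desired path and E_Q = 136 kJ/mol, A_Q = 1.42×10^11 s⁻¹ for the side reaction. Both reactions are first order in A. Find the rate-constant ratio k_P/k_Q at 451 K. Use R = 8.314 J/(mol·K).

Since both paths have the same order in A, the concentration cancels and S_{P/Q} = k_P/k_Q = (A_P/A_Q)·exp[(E_Q−E_P)/(RT)].
(E_Q−E_P)/(RT) = (136−88.0)×10³/(8.314×451) = 48000/3750 = 12.80.
k_P/k_Q = (2.65×10^5/1.42×10^11)·exp(12.80) = 1.866×10^-6 × 3.627×10^5 = 0.677.

0.677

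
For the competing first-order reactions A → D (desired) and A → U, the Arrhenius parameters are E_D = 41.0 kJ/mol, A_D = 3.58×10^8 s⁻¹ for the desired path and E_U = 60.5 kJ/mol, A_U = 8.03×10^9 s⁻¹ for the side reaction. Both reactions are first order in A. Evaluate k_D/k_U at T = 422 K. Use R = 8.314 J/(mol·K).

k_D/k_U = (A_D/A_U)·exp[−(E_D−E_U)/(RT)] = (A_D/A_U)·exp[(E_U−E_D)/(RT)].
(E_U−E_D)/(RT) = (60.5−41.0)×10³/(8.314×422) = 19500/3509 = 5.558.
k_D/k_U = (3.58×10^8/8.03×10^9)·exp(5.558) = 0.04458 × 259.3 = 11.6.
Since E_D < E_U, lowering the temperature improves selectivity toward D.

11.6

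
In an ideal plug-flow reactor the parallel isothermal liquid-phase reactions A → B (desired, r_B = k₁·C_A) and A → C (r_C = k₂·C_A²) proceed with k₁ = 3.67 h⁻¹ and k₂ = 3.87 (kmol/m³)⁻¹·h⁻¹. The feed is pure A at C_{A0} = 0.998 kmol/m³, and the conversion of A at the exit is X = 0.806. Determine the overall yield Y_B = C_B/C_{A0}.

C_A = C_{A0}(1−X) = 0.1936 kmol/m³.
Along a PFR/batch, dC_B/dC_A = −r_B/(r_B+r_C) = −k₁/(k₁+k₂·C_A).
Integrating from C_{A0} to C_A: C_B = (3.67/3.87)·ln[(3.67+3.87·0.998)/(3.67+3.87·0.194)] = 0.9483·ln(7.532/4.419) = 0.5057 kmol/m³.
Y_B = C_B/C_{A0} = 0.5057/0.998 = 0.507.

0.507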